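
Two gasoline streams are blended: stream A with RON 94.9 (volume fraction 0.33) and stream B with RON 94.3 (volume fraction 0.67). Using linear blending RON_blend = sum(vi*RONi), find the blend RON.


Linear blending: RON_blend = sum(vi * RONi)
Contribution 1: 0.33 * 94.9 = 31.317
Contribution 2: 0.67 * 94.3 = 63.181
RON_blend = 31.317 + 63.181 = 94.498

94.498


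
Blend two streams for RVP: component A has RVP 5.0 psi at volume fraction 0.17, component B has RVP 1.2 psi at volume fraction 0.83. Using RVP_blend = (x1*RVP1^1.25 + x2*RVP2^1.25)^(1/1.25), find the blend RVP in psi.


Chevron index: RVP_blend = (sum xi*RVPi^1.25)^(1/1.25)
RVP^1.25 terms: 0.17 * 5.0^1.25 + 0.83 * 1.2^1.25 = 2.3135
RVP_blend = 2.3135^(1/1.25) = 1.956

1.956 psi


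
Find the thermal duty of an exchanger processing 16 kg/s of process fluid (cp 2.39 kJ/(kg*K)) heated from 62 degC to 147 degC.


Q = m_dot * cp * delta_T
delta_T = 147 - 62 = 85 K
Q = 16 * 2.39 * 85
= 38.24 * 85
= 3250.4 kW

3250.4 kW


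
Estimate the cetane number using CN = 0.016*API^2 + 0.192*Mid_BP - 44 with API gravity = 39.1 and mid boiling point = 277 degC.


CN = 0.016 * 39.1^2 + 0.192 * 277 - 44
CN = 24.46096 + 53.184 - 44 = 33.64496

33.64496


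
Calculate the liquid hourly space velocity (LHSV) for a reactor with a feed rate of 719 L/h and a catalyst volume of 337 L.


LHSV = volumetric feed rate / catalyst volume
= 719 L/h / 337 L
= 2.134 h^-1

2.134 h^-1


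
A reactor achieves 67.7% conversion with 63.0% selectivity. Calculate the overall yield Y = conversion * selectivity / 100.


Overall yield = conversion (%) * selectivity (%) / 100
Conversion = 67.7%, Selectivity = 63.0%
Y = 67.7 * 63.0 / 100
= 42.651 %

42.651 %


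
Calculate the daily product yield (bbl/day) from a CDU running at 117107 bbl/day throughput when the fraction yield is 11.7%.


Crude throughput = 117107 bbl/day
Fraction yield = 11.7%
yield = throughput * fraction / 100
yield = 117107 * 11.7 / 100 = 13701.519

13701.519 bbl/day


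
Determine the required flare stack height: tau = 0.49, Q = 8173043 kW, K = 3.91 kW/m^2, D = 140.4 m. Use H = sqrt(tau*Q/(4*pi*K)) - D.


tau*Q/(4*pi*K) = 0.49 * 8173043 / (4 * pi * 3.91) = 81506.7
sqrt(81506.7) = 285.494
H = 285.494 - 140.4 = 145.1

145.1 m


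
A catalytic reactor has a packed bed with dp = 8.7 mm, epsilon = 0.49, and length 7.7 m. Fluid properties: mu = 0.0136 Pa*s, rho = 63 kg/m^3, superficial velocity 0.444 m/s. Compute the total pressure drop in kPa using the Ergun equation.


dp = 8.7 mm = 0.0087 m
Viscous term = 150*0.0136*0.444*(1-0.49)^2 / (0.0087^2*0.49^3) = 26456.2
Inertial term = 1.75*63*0.444^2*(1-0.49) / (0.0087*0.49^3) = 10829.5
dP/L = 26456.2 + 10829.5 = 37285.7 Pa/m
dP = 37285.7 * 7.7 / 1000 = 287.1 kPa

287.1 kPa


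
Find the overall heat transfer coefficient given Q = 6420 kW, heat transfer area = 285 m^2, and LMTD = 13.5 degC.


From Q = U*A*LMTD, U = Q / (A * LMTD)
U = 6420 / (285 * 13.5) = 6420 / 3847.5 = 1.669

1.669 kW/(m^2*K)


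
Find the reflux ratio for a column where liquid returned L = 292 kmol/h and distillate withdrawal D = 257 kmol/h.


Reflux ratio definition: R = L / D (liquid returned / distillate withdrawn)
L = 292 kmol/h, D = 257 kmol/h
R = 292 / 257 = 1.136

1.136


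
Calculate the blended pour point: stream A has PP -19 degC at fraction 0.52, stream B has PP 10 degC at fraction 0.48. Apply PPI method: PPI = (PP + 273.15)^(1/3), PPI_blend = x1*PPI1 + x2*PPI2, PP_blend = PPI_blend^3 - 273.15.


PPI_1 = (-19 + 273.15)^(1/3) = 6.334272
PPI_2 = (10 + 273.15)^(1/3) = 6.566574
PPI_blend = 0.52 * 6.334272 + 0.48 * 6.566574 = 6.445777
PP_blend = 6.445777^3 - 273.15 = 267.8094 - 273.15 = -5.34

-5.34 degC


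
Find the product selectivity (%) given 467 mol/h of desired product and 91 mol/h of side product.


Selectivity = desired / (desired + undesired) * 100
Total products = 467 + 91 = 558 mol/h
S = 467 / 558 * 100
= 0.8369 * 100
= 83.69 %

83.69 %


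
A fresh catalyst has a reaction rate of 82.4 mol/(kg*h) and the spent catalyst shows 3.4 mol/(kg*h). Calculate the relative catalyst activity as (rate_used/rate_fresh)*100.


Activity (%) = (rate_used / rate_fresh) * 100
rate_used = 3.4, rate_fresh = 82.4
= (3.4 / 82.4) * 100
= 0.04126 * 100 = 4.126

4.126 %


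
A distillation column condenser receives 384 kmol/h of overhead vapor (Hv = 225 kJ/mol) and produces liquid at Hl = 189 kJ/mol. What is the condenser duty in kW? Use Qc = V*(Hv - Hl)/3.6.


Qc = 384 * (225 - 189) / 3.6 = 384 * 36 / 3.6 = 3840

3840 kW


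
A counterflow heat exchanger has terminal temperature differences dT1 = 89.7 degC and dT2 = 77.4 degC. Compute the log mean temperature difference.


LMTD = (dT1 - dT2) / ln(dT1/dT2)
= (89.7 - 77.4) / ln(89.7 / 77.4) = 12.3 / 0.147484 = 83.40

83.40 degC


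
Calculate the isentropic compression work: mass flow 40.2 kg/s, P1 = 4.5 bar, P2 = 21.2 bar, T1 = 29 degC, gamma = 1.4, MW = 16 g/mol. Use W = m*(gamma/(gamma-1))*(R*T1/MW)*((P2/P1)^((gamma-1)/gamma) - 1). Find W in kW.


Isentropic work: W = m*(gamma/(gamma-1))*(R*T1/MW)*((P2/P1)^((gamma-1)/gamma) - 1)
T1 = 29 + 273.15 = 302.15 K
Pressure ratio = 21.2 / 4.5 = 4.71111
Exponent = (1.4 - 1)/1.4 = 0.285714
(P2/P1)^exp - 1 = 4.71111^0.285714 - 1 = 0.557115
W = 40.2 * 1.4 / 0.4 * 8.314 * 302.15 / 16 * 0.557115 = 12310

12310 kW


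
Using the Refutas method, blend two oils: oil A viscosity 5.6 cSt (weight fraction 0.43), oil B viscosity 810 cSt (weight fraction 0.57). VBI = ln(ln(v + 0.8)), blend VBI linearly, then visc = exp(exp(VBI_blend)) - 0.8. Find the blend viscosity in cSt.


Refutas method: VBN_i = 14.534*ln(ln(visc_i + 0.8)) + 10.975, blended linearly by mass fraction; since VBN is linear in VBI_i = ln(ln(visc_i + 0.8)) and the fractions sum to 1, blend VBI directly: visc = exp(exp(VBI_blend)) - 0.8
VBI_1 = ln(ln(5.6 + 0.8)) = 0.618584
VBI_2 = ln(ln(810 + 0.8)) = 1.90181
VBI_blend = 0.43 * 0.618584 + 0.57 * 1.90181 = 1.35002
visc_blend = exp(exp(1.35002)) - 0.8 = 46.55

46.55 cSt


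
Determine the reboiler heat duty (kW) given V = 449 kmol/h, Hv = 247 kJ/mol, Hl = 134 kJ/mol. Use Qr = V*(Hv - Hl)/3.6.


Qr = 449 * (247 - 134) / 3.6 = 449 * 113 / 3.6 = 14090

14090 kW


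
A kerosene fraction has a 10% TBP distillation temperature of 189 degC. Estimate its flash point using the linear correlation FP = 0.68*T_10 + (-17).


FP = 0.68 * 189 + (-17) = 111.52

111.52 degC


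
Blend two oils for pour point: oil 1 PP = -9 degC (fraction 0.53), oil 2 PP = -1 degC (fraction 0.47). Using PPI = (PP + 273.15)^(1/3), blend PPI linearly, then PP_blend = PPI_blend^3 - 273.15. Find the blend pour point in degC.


PPI_1 = (-9 + 273.15)^(1/3) = 6.416283
PPI_2 = (-1 + 273.15)^(1/3) = 6.480414
PPI_blend = 0.53 * 6.416283 + 0.47 * 6.480414 = 6.446425
PP_blend = 6.446425^3 - 273.15 = 267.8902 - 273.15 = -5.26

-5.26 degC


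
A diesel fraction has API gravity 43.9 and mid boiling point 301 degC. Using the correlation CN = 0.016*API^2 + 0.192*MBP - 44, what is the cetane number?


CN = 0.016 * 43.9^2 + 0.192 * 301 - 44
CN = 30.83536 + 57.792 - 44 = 44.62736

44.62736


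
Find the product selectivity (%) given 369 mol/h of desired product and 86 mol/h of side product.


Selectivity = desired / (desired + undesired) * 100
Total products = 369 + 86 = 455 mol/h
S = 369 / 455 * 100
= 0.8110 * 100
= 81.10 %

81.10 %


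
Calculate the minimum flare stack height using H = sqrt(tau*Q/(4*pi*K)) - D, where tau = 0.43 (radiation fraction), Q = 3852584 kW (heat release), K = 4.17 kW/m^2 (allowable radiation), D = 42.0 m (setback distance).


tau*Q/(4*pi*K) = 0.43 * 3852584 / (4 * pi * 4.17) = 31613.7
sqrt(31613.7) = 177.802
H = 177.802 - 42.0 = 135.8

135.8 m


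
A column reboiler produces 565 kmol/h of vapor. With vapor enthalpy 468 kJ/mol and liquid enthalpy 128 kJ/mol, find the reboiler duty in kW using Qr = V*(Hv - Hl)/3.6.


Qr = 565 * (468 - 128) / 3.6 = 565 * 340 / 3.6 = 53360

53360 kW


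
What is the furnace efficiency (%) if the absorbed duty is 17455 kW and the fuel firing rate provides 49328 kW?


Furnace efficiency = Q_absorbed / Q_fuel * 100
= 17455 / 49328 * 100 = 35.39

35.39 %


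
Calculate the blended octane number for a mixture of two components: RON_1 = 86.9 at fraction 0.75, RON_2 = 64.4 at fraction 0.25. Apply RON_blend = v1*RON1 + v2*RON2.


Linear blending: RON_blend = sum(vi * RONi)
Contribution 1: 0.75 * 86.9 = 65.175
Contribution 2: 0.25 * 64.4 = 16.1
RON_blend = 65.175 + 16.1 = 81.275

81.275


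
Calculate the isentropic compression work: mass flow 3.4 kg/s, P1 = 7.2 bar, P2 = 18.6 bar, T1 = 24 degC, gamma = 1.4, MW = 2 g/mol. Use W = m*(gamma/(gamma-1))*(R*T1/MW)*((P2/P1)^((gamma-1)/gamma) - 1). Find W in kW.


Isentropic work: W = m*(gamma/(gamma-1))*(R*T1/MW)*((P2/P1)^((gamma-1)/gamma) - 1)
T1 = 24 + 273.15 = 297.15 K
Pressure ratio = 18.6 / 7.2 = 2.58333
Exponent = (1.4 - 1)/1.4 = 0.285714
(P2/P1)^exp - 1 = 2.58333^0.285714 - 1 = 0.311492
W = 3.4 * 1.4 / 0.4 * 8.314 * 297.15 / 2 * 0.311492 = 4579

4579 kW


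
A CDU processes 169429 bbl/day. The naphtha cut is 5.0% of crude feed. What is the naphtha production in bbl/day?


Crude throughput = 169429 bbl/day
Fraction yield = 5.0%
yield = throughput * fraction / 100
yield = 169429 * 5.0 / 100 = 8471.45

8471.45 bbl/day


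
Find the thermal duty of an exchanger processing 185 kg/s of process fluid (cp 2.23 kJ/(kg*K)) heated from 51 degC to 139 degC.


Q = m_dot * cp * delta_T
delta_T = 139 - 51 = 88 K
Q = 185 * 2.23 * 88
= 412.55 * 88
= 36304.4 kW

36304.4 kW


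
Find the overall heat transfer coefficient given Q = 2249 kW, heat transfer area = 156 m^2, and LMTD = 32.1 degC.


From Q = U*A*LMTD, U = Q / (A * LMTD)
U = 2249 / (156 * 32.1) = 2249 / 5007.6 = 0.4491

0.4491 kW/(m^2*K)


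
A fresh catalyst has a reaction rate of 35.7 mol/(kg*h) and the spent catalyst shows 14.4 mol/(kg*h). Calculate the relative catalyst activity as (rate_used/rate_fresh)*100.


Activity (%) = (rate_used / rate_fresh) * 100
rate_used = 14.4, rate_fresh = 35.7
= (14.4 / 35.7) * 100
= 0.4034 * 100 = 40.34

40.34 %


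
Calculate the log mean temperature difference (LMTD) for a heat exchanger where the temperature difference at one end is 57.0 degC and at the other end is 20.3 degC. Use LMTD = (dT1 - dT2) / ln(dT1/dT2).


LMTD = (dT1 - dT2) / ln(dT1/dT2)
= (57.0 - 20.3) / ln(57.0 / 20.3) = 36.7 / 1.03243 = 35.55

35.55 degC


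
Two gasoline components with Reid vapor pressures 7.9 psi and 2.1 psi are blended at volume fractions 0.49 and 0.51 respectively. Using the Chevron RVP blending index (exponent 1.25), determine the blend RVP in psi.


Chevron index: RVP_blend = (sum xi*RVPi^1.25)^(1/1.25)
RVP^1.25 terms: 0.49 * 7.9^1.25 + 0.51 * 2.1^1.25 = 7.77905
RVP_blend = 7.77905^(1/1.25) = 5.161

5.161 psi


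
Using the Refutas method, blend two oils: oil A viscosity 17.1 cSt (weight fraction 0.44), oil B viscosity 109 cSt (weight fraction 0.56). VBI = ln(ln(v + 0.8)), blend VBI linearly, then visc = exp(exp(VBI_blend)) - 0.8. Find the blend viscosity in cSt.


Refutas method: VBN_i = 14.534*ln(ln(visc_i + 0.8)) + 10.975, blended linearly by mass fraction; since VBN is linear in VBI_i = ln(ln(visc_i + 0.8)) and the fractions sum to 1, blend VBI directly: visc = exp(exp(VBI_blend)) - 0.8
VBI_1 = ln(ln(17.1 + 0.8)) = 1.05946
VBI_2 = ln(ln(109 + 0.8)) = 1.54728
VBI_blend = 0.44 * 1.05946 + 0.56 * 1.54728 = 1.33264
visc_blend = exp(exp(1.33264)) - 0.8 = 43.50

43.50 cSt


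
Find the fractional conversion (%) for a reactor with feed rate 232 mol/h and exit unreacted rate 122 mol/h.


X = (F_in - F_out) / F_in * 100
Moles reacted = 232 - 122 = 110
X = 110 / 232 * 100
= 0.4741 * 100
= 47.41 %

47.41 %


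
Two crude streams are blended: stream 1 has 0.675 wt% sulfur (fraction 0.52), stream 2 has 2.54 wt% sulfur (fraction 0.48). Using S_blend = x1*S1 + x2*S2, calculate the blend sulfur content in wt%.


Linear sulfur blending: S_blend = x1*S1 + x2*S2
Contribution 1: 0.52 * 0.675 = 0.351 wt%
Contribution 2: 0.48 * 2.54 = 1.2192 wt%
S_blend = 0.351 + 1.2192 = 1.5702

1.5702 wt%


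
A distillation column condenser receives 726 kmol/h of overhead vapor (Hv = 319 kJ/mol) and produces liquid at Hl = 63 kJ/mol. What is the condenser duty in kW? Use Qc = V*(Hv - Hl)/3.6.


Qc = 726 * (319 - 63) / 3.6 = 726 * 256 / 3.6 = 51630

51630 kW


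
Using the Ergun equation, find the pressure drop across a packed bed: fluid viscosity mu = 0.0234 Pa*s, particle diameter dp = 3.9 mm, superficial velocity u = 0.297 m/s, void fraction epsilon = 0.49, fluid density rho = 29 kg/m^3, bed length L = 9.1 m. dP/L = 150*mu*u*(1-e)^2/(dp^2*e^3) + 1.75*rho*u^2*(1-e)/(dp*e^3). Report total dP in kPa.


dp = 3.9 mm = 0.0039 m
Viscous term = 150*0.0234*0.297*(1-0.49)^2 / (0.0039^2*0.49^3) = 151526
Inertial term = 1.75*29*0.297^2*(1-0.49) / (0.0039*0.49^3) = 4975.84
dP/L = 151526 + 4975.84 = 156502 Pa/m
dP = 156502 * 9.1 / 1000 = 1424 kPa

1424 kPa


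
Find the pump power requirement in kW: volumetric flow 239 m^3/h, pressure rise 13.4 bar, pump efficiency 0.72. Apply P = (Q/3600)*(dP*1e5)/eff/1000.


Q = 239 / 3600 = 0.0663889 m^3/s
P = 0.0663889 * (13.4 * 1e5) / 0.72 / 1000 = 123.6

123.6 kW


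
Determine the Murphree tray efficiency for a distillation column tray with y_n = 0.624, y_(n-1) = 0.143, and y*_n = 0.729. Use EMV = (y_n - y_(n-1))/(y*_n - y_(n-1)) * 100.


Murphree vapor efficiency: EMV = (y_n - y_(n-1)) / (y*_n - y_(n-1)) * 100
EMV = (0.624 - 0.143) / (0.729 - 0.143) * 100 = 0.481 / 0.586 * 100 = 82.08

82.08 %


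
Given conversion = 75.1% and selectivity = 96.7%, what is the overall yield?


Overall yield = conversion (%) * selectivity (%) / 100
Conversion = 75.1%, Selectivity = 96.7%
Y = 75.1 * 96.7 / 100
= 72.6217 %

72.6217 %


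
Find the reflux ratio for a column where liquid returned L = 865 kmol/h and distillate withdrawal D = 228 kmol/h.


Reflux ratio definition: R = L / D (liquid returned / distillate withdrawn)
L = 865 kmol/h, D = 228 kmol/h
R = 865 / 228 = 3.794

3.794


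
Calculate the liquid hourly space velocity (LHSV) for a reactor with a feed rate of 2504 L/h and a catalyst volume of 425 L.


LHSV = volumetric feed rate / catalyst volume
= 2504 L/h / 425 L
= 5.892 h^-1

5.892 h^-1


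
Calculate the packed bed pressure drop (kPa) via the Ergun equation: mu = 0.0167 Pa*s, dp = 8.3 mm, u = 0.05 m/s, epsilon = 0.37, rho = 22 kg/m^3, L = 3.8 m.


dp = 8.3 mm = 0.0083 m
Viscous term = 150*0.0167*0.05*(1-0.37)^2 / (0.0083^2*0.37^3) = 14246.1
Inertial term = 1.75*22*0.05^2*(1-0.37) / (0.0083*0.37^3) = 144.231
dP/L = 14246.1 + 144.231 = 14390.3 Pa/m
dP = 14390.3 * 3.8 / 1000 = 54.68 kPa

54.68 kPa


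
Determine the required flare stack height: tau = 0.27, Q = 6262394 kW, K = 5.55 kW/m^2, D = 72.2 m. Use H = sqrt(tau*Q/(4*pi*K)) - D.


tau*Q/(4*pi*K) = 0.27 * 6262394 / (4 * pi * 5.55) = 24243.8
sqrt(24243.8) = 155.704
H = 155.704 - 72.2 = 83.50

83.50 m


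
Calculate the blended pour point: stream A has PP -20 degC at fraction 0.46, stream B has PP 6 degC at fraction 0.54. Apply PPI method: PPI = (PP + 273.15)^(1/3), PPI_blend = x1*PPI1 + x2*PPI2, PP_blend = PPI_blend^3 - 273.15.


PPI_1 = (-20 + 273.15)^(1/3) = 6.325953
PPI_2 = (6 + 273.15)^(1/3) = 6.535506
PPI_blend = 0.46 * 6.325953 + 0.54 * 6.535506 = 6.439112
PP_blend = 6.439112^3 - 273.15 = 266.9795 - 273.15 = -6.17

-6.17 degC


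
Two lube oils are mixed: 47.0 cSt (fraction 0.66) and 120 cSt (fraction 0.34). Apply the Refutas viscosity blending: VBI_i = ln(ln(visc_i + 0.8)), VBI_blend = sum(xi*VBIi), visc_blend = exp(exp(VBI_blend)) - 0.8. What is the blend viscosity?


Refutas method: VBN_i = 14.534*ln(ln(visc_i + 0.8)) + 10.975, blended linearly by mass fraction; since VBN is linear in VBI_i = ln(ln(visc_i + 0.8)) and the fractions sum to 1, blend VBI directly: visc = exp(exp(VBI_blend)) - 0.8
VBI_1 = ln(ln(47.0 + 0.8)) = 1.35249
VBI_2 = ln(ln(120 + 0.8)) = 1.56739
VBI_blend = 0.66 * 1.35249 + 0.34 * 1.56739 = 1.42556
visc_blend = exp(exp(1.42556)) - 0.8 = 63.28

63.28 cSt


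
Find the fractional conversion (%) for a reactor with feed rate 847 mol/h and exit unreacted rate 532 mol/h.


X = (F_in - F_out) / F_in * 100
Moles reacted = 847 - 532 = 315
X = 315 / 847 * 100
= 0.3719 * 100
= 37.19 %

37.19 %


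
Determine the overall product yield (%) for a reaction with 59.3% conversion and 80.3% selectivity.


Overall yield = conversion (%) * selectivity (%) / 100
Conversion = 59.3%, Selectivity = 80.3%
Y = 59.3 * 80.3 / 100
= 47.6179 %

47.6179 %


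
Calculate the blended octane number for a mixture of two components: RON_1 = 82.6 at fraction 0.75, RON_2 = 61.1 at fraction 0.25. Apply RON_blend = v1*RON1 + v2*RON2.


Linear blending: RON_blend = sum(vi * RONi)
Contribution 1: 0.75 * 82.6 = 61.95
Contribution 2: 0.25 * 61.1 = 15.275
RON_blend = 61.95 + 15.275 = 77.225

77.225


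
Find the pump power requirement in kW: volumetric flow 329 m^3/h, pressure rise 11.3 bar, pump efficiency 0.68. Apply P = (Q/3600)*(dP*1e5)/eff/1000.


Q = 329 / 3600 = 0.0913889 m^3/s
P = 0.0913889 * (11.3 * 1e5) / 0.68 / 1000 = 151.9

151.9 kW


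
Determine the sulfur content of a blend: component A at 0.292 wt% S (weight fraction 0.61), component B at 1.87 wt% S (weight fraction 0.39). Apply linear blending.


Linear sulfur blending: S_blend = x1*S1 + x2*S2
Contribution 1: 0.61 * 0.292 = 0.17812 wt%
Contribution 2: 0.39 * 1.87 = 0.7293 wt%
S_blend = 0.17812 + 0.7293 = 0.90742

0.90742 wt%


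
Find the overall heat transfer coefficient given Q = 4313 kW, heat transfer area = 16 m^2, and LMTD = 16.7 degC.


From Q = U*A*LMTD, U = Q / (A * LMTD)
U = 4313 / (16 * 16.7) = 4313 / 267.2 = 16.14

16.14 kW/(m^2*K)


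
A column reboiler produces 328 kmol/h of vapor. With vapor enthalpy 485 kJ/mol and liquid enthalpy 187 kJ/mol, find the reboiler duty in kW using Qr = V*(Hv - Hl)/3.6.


Qr = 328 * (485 - 187) / 3.6 = 328 * 298 / 3.6 = 27150

27150 kW


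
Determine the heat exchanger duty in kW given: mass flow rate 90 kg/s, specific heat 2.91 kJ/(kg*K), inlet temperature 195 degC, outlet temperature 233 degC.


Q = m_dot * cp * delta_T
delta_T = 233 - 195 = 38 K
Q = 90 * 2.91 * 38
= 261.9 * 38
= 9952.2 kW

9952.2 kW


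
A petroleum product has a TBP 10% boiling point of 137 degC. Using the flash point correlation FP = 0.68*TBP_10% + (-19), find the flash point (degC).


FP = 0.68 * 137 + (-19) = 74.16

74.16 degC


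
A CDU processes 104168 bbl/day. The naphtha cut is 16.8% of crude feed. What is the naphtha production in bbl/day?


Crude throughput = 104168 bbl/day
Fraction yield = 16.8%
yield = throughput * fraction / 100
yield = 104168 * 16.8 / 100 = 17500.224

17500.224 bbl/day


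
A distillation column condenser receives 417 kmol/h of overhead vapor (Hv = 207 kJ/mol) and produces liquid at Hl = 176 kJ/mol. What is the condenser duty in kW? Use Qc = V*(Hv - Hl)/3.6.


Qc = 417 * (207 - 176) / 3.6 = 417 * 31 / 3.6 = 3591

3591 kW


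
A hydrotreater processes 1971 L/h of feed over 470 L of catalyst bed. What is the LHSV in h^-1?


LHSV = volumetric feed rate / catalyst volume
= 1971 L/h / 470 L
= 4.194 h^-1

4.194 h^-1


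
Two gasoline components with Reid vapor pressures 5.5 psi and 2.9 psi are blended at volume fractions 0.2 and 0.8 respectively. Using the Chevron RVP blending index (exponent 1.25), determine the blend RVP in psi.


Chevron index: RVP_blend = (sum xi*RVPi^1.25)^(1/1.25)
RVP^1.25 terms: 0.2 * 5.5^1.25 + 0.8 * 2.9^1.25 = 4.71207
RVP_blend = 4.71207^(1/1.25) = 3.456

3.456 psi


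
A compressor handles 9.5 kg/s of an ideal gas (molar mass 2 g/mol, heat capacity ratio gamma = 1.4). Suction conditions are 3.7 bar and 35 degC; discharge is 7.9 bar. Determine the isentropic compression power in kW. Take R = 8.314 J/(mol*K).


Isentropic work: W = m*(gamma/(gamma-1))*(R*T1/MW)*((P2/P1)^((gamma-1)/gamma) - 1)
T1 = 35 + 273.15 = 308.15 K
Pressure ratio = 7.9 / 3.7 = 2.13514
Exponent = (1.4 - 1)/1.4 = 0.285714
(P2/P1)^exp - 1 = 2.13514^0.285714 - 1 = 0.242
W = 9.5 * 1.4 / 0.4 * 8.314 * 308.15 / 2 * 0.242 = 10310

10310 kW


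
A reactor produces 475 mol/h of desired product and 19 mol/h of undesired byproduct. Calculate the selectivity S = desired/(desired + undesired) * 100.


Selectivity = desired / (desired + undesired) * 100
Total products = 475 + 19 = 494 mol/h
S = 475 / 494 * 100
= 0.9615 * 100
= 96.15 %

96.15 %


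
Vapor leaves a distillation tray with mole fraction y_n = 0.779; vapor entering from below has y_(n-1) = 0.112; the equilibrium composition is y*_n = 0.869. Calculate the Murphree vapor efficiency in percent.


Murphree vapor efficiency: EMV = (y_n - y_(n-1)) / (y*_n - y_(n-1)) * 100
EMV = (0.779 - 0.112) / (0.869 - 0.112) * 100 = 0.667 / 0.757 * 100 = 88.11

88.11 %


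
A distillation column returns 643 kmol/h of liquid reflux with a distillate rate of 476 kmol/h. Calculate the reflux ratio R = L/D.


Reflux ratio definition: R = L / D (liquid returned / distillate withdrawn)
L = 643 kmol/h, D = 476 kmol/h
R = 643 / 476 = 1.351

1.351


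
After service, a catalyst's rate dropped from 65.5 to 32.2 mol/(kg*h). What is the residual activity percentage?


Activity (%) = (rate_used / rate_fresh) * 100
rate_used = 32.2, rate_fresh = 65.5
= (32.2 / 65.5) * 100
= 0.4916 * 100 = 49.16

49.16 %


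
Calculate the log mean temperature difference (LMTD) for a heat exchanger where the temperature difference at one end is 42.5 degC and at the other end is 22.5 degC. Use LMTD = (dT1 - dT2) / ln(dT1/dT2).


LMTD = (dT1 - dT2) / ln(dT1/dT2)
= (42.5 - 22.5) / ln(42.5 / 22.5) = 20 / 0.635989 = 31.45

31.45 degC


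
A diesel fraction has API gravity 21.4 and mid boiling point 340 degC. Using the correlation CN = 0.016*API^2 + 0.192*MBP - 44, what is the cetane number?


CN = 0.016 * 21.4^2 + 0.192 * 340 - 44
CN = 7.32736 + 65.28 - 44 = 28.60736

28.60736


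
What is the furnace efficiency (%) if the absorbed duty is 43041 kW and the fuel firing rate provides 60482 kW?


Furnace efficiency = Q_absorbed / Q_fuel * 100
= 43041 / 60482 * 100 = 71.16

71.16 %


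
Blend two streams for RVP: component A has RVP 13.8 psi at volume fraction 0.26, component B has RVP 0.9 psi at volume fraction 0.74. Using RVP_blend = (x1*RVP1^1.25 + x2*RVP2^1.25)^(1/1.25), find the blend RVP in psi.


Chevron index: RVP_blend = (sum xi*RVPi^1.25)^(1/1.25)
RVP^1.25 terms: 0.26 * 13.8^1.25 + 0.74 * 0.9^1.25 = 7.56416
RVP_blend = 7.56416^(1/1.25) = 5.047

5.047 psi


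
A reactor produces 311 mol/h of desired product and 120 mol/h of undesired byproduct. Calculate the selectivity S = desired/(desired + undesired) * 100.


Selectivity = desired / (desired + undesired) * 100
Total products = 311 + 120 = 431 mol/h
S = 311 / 431 * 100
= 0.7216 * 100
= 72.16 %

72.16 %


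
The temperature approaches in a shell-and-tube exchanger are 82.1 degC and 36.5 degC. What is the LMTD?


LMTD = (dT1 - dT2) / ln(dT1/dT2)
= (82.1 - 36.5) / ln(82.1 / 36.5) = 45.6 / 0.810626 = 56.25

56.25 degC


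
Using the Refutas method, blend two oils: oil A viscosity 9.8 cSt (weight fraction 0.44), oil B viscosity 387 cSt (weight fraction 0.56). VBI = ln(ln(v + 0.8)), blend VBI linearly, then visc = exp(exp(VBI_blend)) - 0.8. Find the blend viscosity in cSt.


Refutas method: VBN_i = 14.534*ln(ln(visc_i + 0.8)) + 10.975, blended linearly by mass fraction; since VBN is linear in VBI_i = ln(ln(visc_i + 0.8)) and the fractions sum to 1, blend VBI directly: visc = exp(exp(VBI_blend)) - 0.8
VBI_1 = ln(ln(9.8 + 0.8)) = 0.859023
VBI_2 = ln(ln(387 + 0.8)) = 1.78515
VBI_blend = 0.44 * 0.859023 + 0.56 * 1.78515 = 1.37765
visc_blend = exp(exp(1.37765)) - 0.8 = 51.95

51.95 cSt


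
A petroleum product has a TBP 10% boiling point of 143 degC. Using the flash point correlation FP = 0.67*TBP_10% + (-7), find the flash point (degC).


FP = 0.67 * 143 + (-7) = 88.81

88.81 degC


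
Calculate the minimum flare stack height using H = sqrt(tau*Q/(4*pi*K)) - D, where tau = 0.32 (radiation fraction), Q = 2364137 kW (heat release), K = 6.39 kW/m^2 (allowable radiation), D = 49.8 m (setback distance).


tau*Q/(4*pi*K) = 0.32 * 2364137 / (4 * pi * 6.39) = 9421.32
sqrt(9421.32) = 97.0635
H = 97.0635 - 49.8 = 47.26

47.26 m


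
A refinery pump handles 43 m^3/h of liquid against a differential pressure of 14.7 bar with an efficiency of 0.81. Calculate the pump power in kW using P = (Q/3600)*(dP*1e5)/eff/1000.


Q = 43 / 3600 = 0.0119444 m^3/s
P = 0.0119444 * (14.7 * 1e5) / 0.81 / 1000 = 21.68

21.68 kW


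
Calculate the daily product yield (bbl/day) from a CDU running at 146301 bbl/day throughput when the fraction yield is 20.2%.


Crude throughput = 146301 bbl/day
Fraction yield = 20.2%
yield = throughput * fraction / 100
yield = 146301 * 20.2 / 100 = 29552.802

29552.802 bbl/day


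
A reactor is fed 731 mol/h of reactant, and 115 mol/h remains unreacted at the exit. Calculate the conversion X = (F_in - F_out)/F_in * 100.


X = (F_in - F_out) / F_in * 100
Moles reacted = 731 - 115 = 616
X = 616 / 731 * 100
= 0.8427 * 100
= 84.27 %

84.27 %


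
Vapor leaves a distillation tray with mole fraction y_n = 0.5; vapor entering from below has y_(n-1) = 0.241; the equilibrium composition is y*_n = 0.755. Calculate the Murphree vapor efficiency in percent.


Murphree vapor efficiency: EMV = (y_n - y_(n-1)) / (y*_n - y_(n-1)) * 100
EMV = (0.5 - 0.241) / (0.755 - 0.241) * 100 = 0.259 / 0.514 * 100 = 50.39

50.39 %


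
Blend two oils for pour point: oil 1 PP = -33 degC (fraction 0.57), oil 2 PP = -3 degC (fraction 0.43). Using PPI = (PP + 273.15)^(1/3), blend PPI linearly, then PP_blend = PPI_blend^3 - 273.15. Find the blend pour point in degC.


PPI_1 = (-33 + 273.15)^(1/3) = 6.215759
PPI_2 = (-3 + 273.15)^(1/3) = 6.464501
PPI_blend = 0.57 * 6.215759 + 0.43 * 6.464501 = 6.322718
PP_blend = 6.322718^3 - 273.15 = 252.7618 - 273.15 = -20.39

-20.39 degC


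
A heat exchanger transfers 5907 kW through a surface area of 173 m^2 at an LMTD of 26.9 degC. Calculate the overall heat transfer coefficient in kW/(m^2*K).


From Q = U*A*LMTD, U = Q / (A * LMTD)
U = 5907 / (173 * 26.9) = 5907 / 4653.7 = 1.269

1.269 kW/(m^2*K)


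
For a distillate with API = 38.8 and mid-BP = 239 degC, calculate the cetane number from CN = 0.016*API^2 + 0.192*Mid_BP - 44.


CN = 0.016 * 38.8^2 + 0.192 * 239 - 44
CN = 24.08704 + 45.888 - 44 = 25.97504

25.97504


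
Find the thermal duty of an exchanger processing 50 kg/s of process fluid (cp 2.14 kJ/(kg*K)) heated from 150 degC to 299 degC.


Q = m_dot * cp * delta_T
delta_T = 299 - 150 = 149 K
Q = 50 * 2.14 * 149
= 107 * 149
= 15943 kW

15943 kW


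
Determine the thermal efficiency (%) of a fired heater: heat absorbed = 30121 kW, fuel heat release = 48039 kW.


Furnace efficiency = Q_absorbed / Q_fuel * 100
= 30121 / 48039 * 100 = 62.70

62.70 %


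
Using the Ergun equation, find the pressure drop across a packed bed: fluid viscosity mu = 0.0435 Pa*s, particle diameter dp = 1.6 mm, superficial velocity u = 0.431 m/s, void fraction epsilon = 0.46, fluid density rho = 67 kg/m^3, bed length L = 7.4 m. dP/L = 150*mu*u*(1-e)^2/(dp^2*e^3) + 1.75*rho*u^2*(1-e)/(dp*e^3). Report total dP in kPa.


dp = 1.6 mm = 0.0016 m
Viscous term = 150*0.0435*0.431*(1-0.46)^2 / (0.0016^2*0.46^3) = 3291030
Inertial term = 1.75*67*0.431^2*(1-0.46) / (0.0016*0.46^3) = 75521
dP/L = 3291030 + 75521 = 3366550 Pa/m
dP = 3366550 * 7.4 / 1000 = 24910 kPa

24910 kPa


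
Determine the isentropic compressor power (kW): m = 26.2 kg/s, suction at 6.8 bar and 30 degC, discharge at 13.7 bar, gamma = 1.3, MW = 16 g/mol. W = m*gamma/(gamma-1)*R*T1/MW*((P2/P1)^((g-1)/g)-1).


Isentropic work: W = m*(gamma/(gamma-1))*(R*T1/MW)*((P2/P1)^((gamma-1)/gamma) - 1)
T1 = 30 + 273.15 = 303.15 K
Pressure ratio = 13.7 / 6.8 = 2.01471
Exponent = (1.3 - 1)/1.3 = 0.230769
(P2/P1)^exp - 1 = 2.01471^0.230769 - 1 = 0.175446
W = 26.2 * 1.3 / 0.3 * 8.314 * 303.15 / 16 * 0.175446 = 3138

3138 kW


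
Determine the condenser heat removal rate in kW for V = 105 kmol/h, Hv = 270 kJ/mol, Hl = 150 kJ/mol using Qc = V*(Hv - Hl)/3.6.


Qc = 105 * (270 - 150) / 3.6 = 105 * 120 / 3.6 = 3500

3500 kW


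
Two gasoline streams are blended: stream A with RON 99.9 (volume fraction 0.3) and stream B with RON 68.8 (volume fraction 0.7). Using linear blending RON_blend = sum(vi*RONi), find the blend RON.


Linear blending: RON_blend = sum(vi * RONi)
Contribution 1: 0.3 * 99.9 = 29.97
Contribution 2: 0.7 * 68.8 = 48.16
RON_blend = 29.97 + 48.16 = 78.13

78.13


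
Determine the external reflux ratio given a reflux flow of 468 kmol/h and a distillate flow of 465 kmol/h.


Reflux ratio definition: R = L / D (liquid returned / distillate withdrawn)
L = 468 kmol/h, D = 465 kmol/h
R = 468 / 465 = 1.006

1.006


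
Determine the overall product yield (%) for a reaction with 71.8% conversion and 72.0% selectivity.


Overall yield = conversion (%) * selectivity (%) / 100
Conversion = 71.8%, Selectivity = 72.0%
Y = 71.8 * 72.0 / 100
= 51.696 %

51.696 %


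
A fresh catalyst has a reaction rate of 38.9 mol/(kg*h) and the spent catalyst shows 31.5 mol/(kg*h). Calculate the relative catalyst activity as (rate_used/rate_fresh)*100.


Activity (%) = (rate_used / rate_fresh) * 100
rate_used = 31.5, rate_fresh = 38.9
= (31.5 / 38.9) * 100
= 0.8098 * 100 = 80.98

80.98 %


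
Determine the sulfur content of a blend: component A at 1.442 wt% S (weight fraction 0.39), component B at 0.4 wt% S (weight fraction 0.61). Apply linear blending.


Linear sulfur blending: S_blend = x1*S1 + x2*S2
Contribution 1: 0.39 * 1.442 = 0.56238 wt%
Contribution 2: 0.61 * 0.4 = 0.244 wt%
S_blend = 0.56238 + 0.244 = 0.80638

0.80638 wt%


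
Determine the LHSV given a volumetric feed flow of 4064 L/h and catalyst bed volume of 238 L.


LHSV = volumetric feed rate / catalyst volume
= 4064 L/h / 238 L
= 17.08 h^-1

17.08 h^-1


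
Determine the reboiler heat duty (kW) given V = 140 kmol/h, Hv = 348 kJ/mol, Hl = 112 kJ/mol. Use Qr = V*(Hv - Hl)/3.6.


Qr = 140 * (348 - 112) / 3.6 = 140 * 236 / 3.6 = 9178

9178 kW


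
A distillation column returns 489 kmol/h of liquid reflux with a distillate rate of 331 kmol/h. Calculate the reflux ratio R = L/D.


Reflux ratio definition: R = L / D (liquid returned / distillate withdrawn)
L = 489 kmol/h, D = 331 kmol/h
R = 489 / 331 = 1.477

1.477


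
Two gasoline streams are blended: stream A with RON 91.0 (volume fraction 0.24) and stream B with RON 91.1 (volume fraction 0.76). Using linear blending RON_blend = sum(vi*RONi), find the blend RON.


Linear blending: RON_blend = sum(vi * RONi)
Contribution 1: 0.24 * 91.0 = 21.84
Contribution 2: 0.76 * 91.1 = 69.236
RON_blend = 21.84 + 69.236 = 91.076

91.076


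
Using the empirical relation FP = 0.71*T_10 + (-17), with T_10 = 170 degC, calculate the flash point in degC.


FP = 0.71 * 170 + (-17) = 103.7

103.7 degC


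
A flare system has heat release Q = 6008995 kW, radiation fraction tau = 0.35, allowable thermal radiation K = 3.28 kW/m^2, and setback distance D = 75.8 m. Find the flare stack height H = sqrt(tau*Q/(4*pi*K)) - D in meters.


tau*Q/(4*pi*K) = 0.35 * 6008995 / (4 * pi * 3.28) = 51025.4
sqrt(51025.4) = 225.888
H = 225.888 - 75.8 = 150.1

150.1 m


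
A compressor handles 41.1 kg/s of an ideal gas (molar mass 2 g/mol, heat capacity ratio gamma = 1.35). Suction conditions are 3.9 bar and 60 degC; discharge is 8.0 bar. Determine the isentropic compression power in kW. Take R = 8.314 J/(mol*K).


Isentropic work: W = m*(gamma/(gamma-1))*(R*T1/MW)*((P2/P1)^((gamma-1)/gamma) - 1)
T1 = 60 + 273.15 = 333.15 K
Pressure ratio = 8.0 / 3.9 = 2.05128
Exponent = (1.35 - 1)/1.35 = 0.259259
(P2/P1)^exp - 1 = 2.05128^0.259259 - 1 = 0.204745
W = 41.1 * 1.35 / 0.35 * 8.314 * 333.15 / 2 * 0.204745 = 44950

44950 kW


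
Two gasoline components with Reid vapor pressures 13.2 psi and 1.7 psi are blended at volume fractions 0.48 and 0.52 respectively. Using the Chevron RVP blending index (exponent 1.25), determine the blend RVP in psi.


Chevron index: RVP_blend = (sum xi*RVPi^1.25)^(1/1.25)
RVP^1.25 terms: 0.48 * 13.2^1.25 + 0.52 * 1.7^1.25 = 13.0864
RVP_blend = 13.0864^(1/1.25) = 7.824

7.824 psi


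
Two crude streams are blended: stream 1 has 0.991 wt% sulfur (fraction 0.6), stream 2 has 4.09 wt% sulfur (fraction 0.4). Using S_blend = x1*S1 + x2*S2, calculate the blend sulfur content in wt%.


Linear sulfur blending: S_blend = x1*S1 + x2*S2
Contribution 1: 0.6 * 0.991 = 0.5946 wt%
Contribution 2: 0.4 * 4.09 = 1.636 wt%
S_blend = 0.5946 + 1.636 = 2.2306

2.2306 wt%


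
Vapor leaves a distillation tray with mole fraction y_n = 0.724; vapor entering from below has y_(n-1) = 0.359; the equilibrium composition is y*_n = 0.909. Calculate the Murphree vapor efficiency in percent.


Murphree vapor efficiency: EMV = (y_n - y_(n-1)) / (y*_n - y_(n-1)) * 100
EMV = (0.724 - 0.359) / (0.909 - 0.359) * 100 = 0.365 / 0.55 * 100 = 66.36

66.36 %


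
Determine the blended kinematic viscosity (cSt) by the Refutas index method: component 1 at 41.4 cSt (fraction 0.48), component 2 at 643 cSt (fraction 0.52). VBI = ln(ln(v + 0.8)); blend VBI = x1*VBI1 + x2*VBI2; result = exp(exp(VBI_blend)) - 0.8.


Refutas method: VBN_i = 14.534*ln(ln(visc_i + 0.8)) + 10.975, blended linearly by mass fraction; since VBN is linear in VBI_i = ln(ln(visc_i + 0.8)) and the fractions sum to 1, blend VBI directly: visc = exp(exp(VBI_blend)) - 0.8
VBI_1 = ln(ln(41.4 + 0.8)) = 1.31973
VBI_2 = ln(ln(643 + 0.8)) = 1.86677
VBI_blend = 0.48 * 1.31973 + 0.52 * 1.86677 = 1.60419
visc_blend = exp(exp(1.60419)) - 0.8 = 143.8

143.8 cSt


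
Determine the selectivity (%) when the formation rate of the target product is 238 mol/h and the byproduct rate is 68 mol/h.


Selectivity = desired / (desired + undesired) * 100
Total products = 238 + 68 = 306 mol/h
S = 238 / 306 * 100
= 0.7778 * 100
= 77.78 %

77.78 %


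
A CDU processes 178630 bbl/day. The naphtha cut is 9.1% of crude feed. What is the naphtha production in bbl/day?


Crude throughput = 178630 bbl/day
Fraction yield = 9.1%
yield = throughput * fraction / 100
yield = 178630 * 9.1 / 100 = 16255.33

16255.33 bbl/day


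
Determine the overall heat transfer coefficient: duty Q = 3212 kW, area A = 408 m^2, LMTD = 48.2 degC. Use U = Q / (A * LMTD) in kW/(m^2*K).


From Q = U*A*LMTD, U = Q / (A * LMTD)
U = 3212 / (408 * 48.2) = 3212 / 19665.6 = 0.1633

0.1633 kW/(m^2*K)


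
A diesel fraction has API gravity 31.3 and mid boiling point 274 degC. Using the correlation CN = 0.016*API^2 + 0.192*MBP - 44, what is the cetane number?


CN = 0.016 * 31.3^2 + 0.192 * 274 - 44
CN = 15.67504 + 52.608 - 44 = 24.28304

24.28304


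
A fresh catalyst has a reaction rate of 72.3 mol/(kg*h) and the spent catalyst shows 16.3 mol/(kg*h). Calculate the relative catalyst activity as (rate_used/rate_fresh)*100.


Activity (%) = (rate_used / rate_fresh) * 100
rate_used = 16.3, rate_fresh = 72.3
= (16.3 / 72.3) * 100
= 0.2254 * 100 = 22.54

22.54 %


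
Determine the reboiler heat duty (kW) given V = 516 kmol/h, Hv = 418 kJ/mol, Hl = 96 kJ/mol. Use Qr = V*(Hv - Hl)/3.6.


Qr = 516 * (418 - 96) / 3.6 = 516 * 322 / 3.6 = 46150

46150 kW


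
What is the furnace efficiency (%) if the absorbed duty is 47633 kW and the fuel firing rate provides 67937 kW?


Furnace efficiency = Q_absorbed / Q_fuel * 100
= 47633 / 67937 * 100 = 70.11

70.11 %


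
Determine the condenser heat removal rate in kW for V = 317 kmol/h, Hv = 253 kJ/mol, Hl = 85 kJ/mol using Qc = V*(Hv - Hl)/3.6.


Qc = 317 * (253 - 85) / 3.6 = 317 * 168 / 3.6 = 14790

14790 kW


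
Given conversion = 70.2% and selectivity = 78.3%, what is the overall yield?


Overall yield = conversion (%) * selectivity (%) / 100
Conversion = 70.2%, Selectivity = 78.3%
Y = 70.2 * 78.3 / 100
= 54.9666 %

54.9666 %


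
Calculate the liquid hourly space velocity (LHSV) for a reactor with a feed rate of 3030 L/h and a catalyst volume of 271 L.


LHSV = volumetric feed rate / catalyst volume
= 3030 L/h / 271 L
= 11.18 h^-1

11.18 h^-1


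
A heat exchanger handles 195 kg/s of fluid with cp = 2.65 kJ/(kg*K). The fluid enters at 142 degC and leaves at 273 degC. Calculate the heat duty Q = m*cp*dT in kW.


Q = m_dot * cp * delta_T
delta_T = 273 - 142 = 131 K
Q = 195 * 2.65 * 131
= 516.75 * 131
= 67694.25 kW

67694.25 kW


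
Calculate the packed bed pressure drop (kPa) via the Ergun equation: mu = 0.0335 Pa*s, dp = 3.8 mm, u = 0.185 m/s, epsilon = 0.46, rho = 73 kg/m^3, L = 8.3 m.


dp = 3.8 mm = 0.0038 m
Viscous term = 150*0.0335*0.185*(1-0.46)^2 / (0.0038^2*0.46^3) = 192866
Inertial term = 1.75*73*0.185^2*(1-0.46) / (0.0038*0.46^3) = 6383.24
dP/L = 192866 + 6383.24 = 199249 Pa/m
dP = 199249 * 8.3 / 1000 = 1654 kPa

1654 kPa


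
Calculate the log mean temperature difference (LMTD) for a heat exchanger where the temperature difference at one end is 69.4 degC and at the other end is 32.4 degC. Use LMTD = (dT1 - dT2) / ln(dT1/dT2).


LMTD = (dT1 - dT2) / ln(dT1/dT2)
= (69.4 - 32.4) / ln(69.4 / 32.4) = 37 / 0.761728 = 48.57

48.57 degC


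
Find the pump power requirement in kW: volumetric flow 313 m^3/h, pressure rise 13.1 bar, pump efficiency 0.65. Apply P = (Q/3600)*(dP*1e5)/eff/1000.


Q = 313 / 3600 = 0.0869444 m^3/s
P = 0.0869444 * (13.1 * 1e5) / 0.65 / 1000 = 175.2

175.2 kW


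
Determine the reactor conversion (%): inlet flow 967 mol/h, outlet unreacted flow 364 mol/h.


X = (F_in - F_out) / F_in * 100
Moles reacted = 967 - 364 = 603
X = 603 / 967 * 100
= 0.6236 * 100
= 62.36 %

62.36 %


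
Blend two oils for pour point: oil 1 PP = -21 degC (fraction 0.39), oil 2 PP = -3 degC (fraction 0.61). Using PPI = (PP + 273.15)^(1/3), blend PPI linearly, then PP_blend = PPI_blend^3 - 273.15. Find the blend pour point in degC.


PPI_1 = (-21 + 273.15)^(1/3) = 6.317613
PPI_2 = (-3 + 273.15)^(1/3) = 6.464501
PPI_blend = 0.39 * 6.317613 + 0.61 * 6.464501 = 6.407215
PP_blend = 6.407215^3 - 273.15 = 263.0316 - 273.15 = -10.12

-10.12 degC


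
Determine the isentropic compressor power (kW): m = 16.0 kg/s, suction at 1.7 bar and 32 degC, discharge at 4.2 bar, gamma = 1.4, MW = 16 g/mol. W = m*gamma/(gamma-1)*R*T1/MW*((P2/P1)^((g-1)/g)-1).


Isentropic work: W = m*(gamma/(gamma-1))*(R*T1/MW)*((P2/P1)^((gamma-1)/gamma) - 1)
T1 = 32 + 273.15 = 305.15 K
Pressure ratio = 4.2 / 1.7 = 2.47059
Exponent = (1.4 - 1)/1.4 = 0.285714
(P2/P1)^exp - 1 = 2.47059^0.285714 - 1 = 0.294877
W = 16.0 * 1.4 / 0.4 * 8.314 * 305.15 / 16 * 0.294877 = 2618

2618 kW


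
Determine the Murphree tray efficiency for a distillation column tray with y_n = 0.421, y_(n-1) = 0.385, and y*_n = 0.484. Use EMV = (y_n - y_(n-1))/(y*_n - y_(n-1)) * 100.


Murphree vapor efficiency: EMV = (y_n - y_(n-1)) / (y*_n - y_(n-1)) * 100
EMV = (0.421 - 0.385) / (0.484 - 0.385) * 100 = 0.036 / 0.099 * 100 = 36.36

36.36 %


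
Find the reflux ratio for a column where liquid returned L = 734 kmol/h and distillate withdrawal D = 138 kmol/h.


Reflux ratio definition: R = L / D (liquid returned / distillate withdrawn)
L = 734 kmol/h, D = 138 kmol/h
R = 734 / 138 = 5.319

5.319


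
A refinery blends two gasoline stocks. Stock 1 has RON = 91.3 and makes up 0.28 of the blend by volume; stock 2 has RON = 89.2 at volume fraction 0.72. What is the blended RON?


Linear blending: RON_blend = sum(vi * RONi)
Contribution 1: 0.28 * 91.3 = 25.564
Contribution 2: 0.72 * 89.2 = 64.224
RON_blend = 25.564 + 64.224 = 89.788

89.788


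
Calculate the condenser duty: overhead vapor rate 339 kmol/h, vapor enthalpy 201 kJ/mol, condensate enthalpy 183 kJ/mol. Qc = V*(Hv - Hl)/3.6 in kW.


Qc = 339 * (201 - 183) / 3.6 = 339 * 18 / 3.6 = 1695

1695 kW
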